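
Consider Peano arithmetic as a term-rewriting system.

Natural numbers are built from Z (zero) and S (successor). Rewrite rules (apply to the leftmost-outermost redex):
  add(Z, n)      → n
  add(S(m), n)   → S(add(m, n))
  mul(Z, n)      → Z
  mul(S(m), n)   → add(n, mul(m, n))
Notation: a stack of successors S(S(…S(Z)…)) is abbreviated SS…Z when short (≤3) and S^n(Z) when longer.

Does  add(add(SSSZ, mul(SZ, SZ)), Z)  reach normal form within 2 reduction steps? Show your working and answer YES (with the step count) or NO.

  start: add(add(SSSZ, mul(SZ, SZ)), Z)
  step 1: add(S(add(SSZ, mul(SZ, SZ))), Z)
  step 2: S(add(add(SSZ, mul(SZ, SZ)), Z))

Answer: NO — after 2 steps the term is S(add(add(SSZ, mul(SZ, SZ)), Z)), not yet normal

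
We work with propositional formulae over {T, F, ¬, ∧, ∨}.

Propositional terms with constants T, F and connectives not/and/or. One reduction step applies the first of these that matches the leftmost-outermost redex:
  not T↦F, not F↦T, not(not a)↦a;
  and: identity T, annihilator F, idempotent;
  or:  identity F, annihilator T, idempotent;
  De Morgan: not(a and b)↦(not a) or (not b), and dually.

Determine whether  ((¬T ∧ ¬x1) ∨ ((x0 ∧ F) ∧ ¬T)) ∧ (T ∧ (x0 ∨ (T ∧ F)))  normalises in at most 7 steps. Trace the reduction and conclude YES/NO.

Answer: YES — reaches normal form F in 6 ≤ 7 steps

Derivation:
  start: ((¬T ∧ ¬x1) ∨ ((x0 ∧ F) ∧ ¬T)) ∧ (T ∧ (x0 ∨ (T ∧ F)))
  →1  ((F ∧ ¬x1) ∨ ((x0 ∧ F) ∧ ¬T)) ∧ (T ∧ (x0 ∨ (T ∧ F)))
  →2  (F ∨ ((x0 ∧ F) ∧ ¬T)) ∧ (T ∧ (x0 ∨ (T ∧ F)))
  →3  ((x0 ∧ F) ∧ ¬T) ∧ (T ∧ (x0 ∨ (T ∧ F)))
  →4  (F ∧ ¬T) ∧ (T ∧ (x0 ∨ (T ∧ F)))
  →5  F ∧ (T ∧ (x0 ∨ (T ∧ F)))
  →6  F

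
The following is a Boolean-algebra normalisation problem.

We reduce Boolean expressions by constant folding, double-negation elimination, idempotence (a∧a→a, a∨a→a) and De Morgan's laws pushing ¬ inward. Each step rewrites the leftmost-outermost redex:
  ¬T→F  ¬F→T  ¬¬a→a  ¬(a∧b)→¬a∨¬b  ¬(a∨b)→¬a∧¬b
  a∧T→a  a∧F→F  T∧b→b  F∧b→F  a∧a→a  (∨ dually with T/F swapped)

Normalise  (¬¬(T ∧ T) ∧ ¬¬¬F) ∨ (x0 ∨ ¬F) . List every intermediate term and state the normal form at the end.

  start: (¬¬(T ∧ T) ∧ ¬¬¬F) ∨ (x0 ∨ ¬F)
  →1  ((T ∧ T) ∧ ¬¬¬F) ∨ (x0 ∨ ¬F)
  →2  (T ∧ ¬¬¬F) ∨ (x0 ∨ ¬F)
  →3  ¬¬¬F ∨ (x0 ∨ ¬F)
  →4  ¬F ∨ (x0 ∨ ¬F)
  →5  T ∨ (x0 ∨ ¬F)
  →6  T

Answer: normal form = T  (in 6 steps)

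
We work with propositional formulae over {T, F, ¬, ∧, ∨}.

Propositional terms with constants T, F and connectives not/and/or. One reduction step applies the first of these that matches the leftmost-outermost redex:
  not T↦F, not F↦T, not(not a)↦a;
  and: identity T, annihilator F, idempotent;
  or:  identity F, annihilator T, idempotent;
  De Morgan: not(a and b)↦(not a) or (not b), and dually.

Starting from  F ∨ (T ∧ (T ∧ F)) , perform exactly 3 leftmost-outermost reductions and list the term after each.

  start: F ∨ (T ∧ (T ∧ F))
  step 1: T ∧ (T ∧ F)
  step 2: T ∧ F
  step 3: F

Answer: after 3 steps: F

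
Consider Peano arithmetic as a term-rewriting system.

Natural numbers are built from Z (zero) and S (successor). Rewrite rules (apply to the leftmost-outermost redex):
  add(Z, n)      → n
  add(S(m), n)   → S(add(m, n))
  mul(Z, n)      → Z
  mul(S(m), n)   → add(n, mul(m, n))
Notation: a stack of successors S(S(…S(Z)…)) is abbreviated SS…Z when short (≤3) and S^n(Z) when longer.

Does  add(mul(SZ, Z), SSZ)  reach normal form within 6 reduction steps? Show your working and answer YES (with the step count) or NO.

  start: add(mul(SZ, Z), SSZ)
  step 1: add(add(Z, mul(Z, Z)), SSZ)
  step 2: add(mul(Z, Z), SSZ)
  step 3: add(Z, SSZ)
  step 4: SSZ

Answer: YES — reaches normal form SSZ in 4 ≤ 6 steps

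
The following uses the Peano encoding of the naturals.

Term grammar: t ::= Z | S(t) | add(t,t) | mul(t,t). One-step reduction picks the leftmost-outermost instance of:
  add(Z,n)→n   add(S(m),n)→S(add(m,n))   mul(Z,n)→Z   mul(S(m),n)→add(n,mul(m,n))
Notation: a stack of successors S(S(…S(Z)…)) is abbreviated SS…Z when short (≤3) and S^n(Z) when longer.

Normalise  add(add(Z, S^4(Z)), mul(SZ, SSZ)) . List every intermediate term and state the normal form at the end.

  start: add(add(Z, S^4(Z)), mul(SZ, SSZ))
  [1] add(S^4(Z), mul(SZ, SSZ))
  [2] S(add(SSSZ, mul(SZ, SSZ)))
  [3] S(S(add(SSZ, mul(SZ, SSZ))))
  [4] S(S(S(add(SZ, mul(SZ, SSZ)))))
  [5] S(S(S(S(add(Z, mul(SZ, SSZ))))))
  [6] S(S(S(S(mul(SZ, SSZ)))))
  [7] S(S(S(S(add(SSZ, mul(Z, SSZ))))))
  [8] S(S(S(S(S(add(SZ, mul(Z, SSZ)))))))
  [9] S(S(S(S(S(S(add(Z, mul(Z, SSZ))))))))
  [10] S(S(S(S(S(S(mul(Z, SSZ)))))))
  [11] S^6(Z)

Answer: normal form = S^6(Z)  (in 11 steps)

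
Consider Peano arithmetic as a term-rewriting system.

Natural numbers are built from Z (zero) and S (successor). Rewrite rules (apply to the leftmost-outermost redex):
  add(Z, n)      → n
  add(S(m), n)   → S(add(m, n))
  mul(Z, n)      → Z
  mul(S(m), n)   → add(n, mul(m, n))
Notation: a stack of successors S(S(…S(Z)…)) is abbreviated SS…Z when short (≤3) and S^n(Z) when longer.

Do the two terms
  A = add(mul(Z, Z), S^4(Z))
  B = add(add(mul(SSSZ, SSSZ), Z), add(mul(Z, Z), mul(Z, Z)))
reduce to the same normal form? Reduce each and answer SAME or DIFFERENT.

Answer: DIFFERENT — A ⇓ S^4(Z), B ⇓ S^9(Z)

Reduction:
Term A:
  start: add(mul(Z, Z), S^4(Z))
  [1] add(Z, S^4(Z))
  [2] S^4(Z)

Term B:
  start: add(add(mul(SSSZ, SSSZ), Z), add(mul(Z, Z), mul(Z, Z)))
  [1] add(add(add(SSSZ, mul(SSZ, SSSZ)), Z), add(mul(Z, Z), mul(Z, Z)))
  [2] add(add(S(add(SSZ, mul(SSZ, SSSZ))), Z), add(mul(Z, Z), mul(Z, Z)))
  [3] add(S(add(add(SSZ, mul(SSZ, SSSZ)), Z)), add(mul(Z, Z), mul(Z, Z)))
  [4] S(add(add(add(SSZ, mul(SSZ, SSSZ)), Z), add(mul(Z, Z), mul(Z, Z))))
  [5] S(add(add(S(add(SZ, mul(SSZ, SSSZ))), Z), add(mul(Z, Z), mul(Z, Z))))
  [6] S(add(S(add(add(SZ, mul(SSZ, SSSZ)), Z)), add(mul(Z, Z), mul(Z, Z))))
  [7] S(S(add(add(add(SZ, mul(SSZ, SSSZ)), Z), add(mul(Z, Z), mul(Z, Z)))))
  [8] S(S(add(add(S(add(Z, mul(SSZ, SSSZ))), Z), add(mul(Z, Z), mul(Z, Z)))))
  [9] S(S(add(S(add(add(Z, mul(SSZ, SSSZ)), Z)), add(mul(Z, Z), mul(Z, Z)))))
  [10] S(S(S(add(add(add(Z, mul(SSZ, SSSZ)), Z), add(mul(Z, Z), mul(Z, Z))))))
  [11] S(S(S(add(add(mul(SSZ, SSSZ), Z), add(mul(Z, Z), mul(Z, Z))))))
  [12] S(S(S(add(add(add(SSSZ, mul(SZ, SSSZ)), Z), add(mul(Z, Z), mul(Z, Z))))))
  [13] S(S(S(add(add(S(add(SSZ, mul(SZ, SSSZ))), Z), add(mul(Z, Z), mul(Z, Z))))))
  [14] S(S(S(add(S(add(add(SSZ, mul(SZ, SSSZ)), Z)), add(mul(Z, Z), mul(Z, Z))))))
  [15] S(S(S(S(add(add(add(SSZ, mul(SZ, SSSZ)), Z), add(mul(Z, Z), mul(Z, Z)))))))
  [16] S(S(S(S(add(add(S(add(SZ, mul(SZ, SSSZ))), Z), add(mul(Z, Z), mul(Z, Z)))))))
  [17] S(S(S(S(add(S(add(add(SZ, mul(SZ, SSSZ)), Z)), add(mul(Z, Z), mul(Z, Z)))))))
  [18] S(S(S(S(S(add(add(add(SZ, mul(SZ, SSSZ)), Z), add(mul(Z, Z), mul(Z, Z))))))))
  [19] S(S(S(S(S(add(add(S(add(Z, mul(SZ, SSSZ))), Z), add(mul(Z, Z), mul(Z, Z))))))))
  [20] S(S(S(S(S(add(S(add(add(Z, mul(SZ, SSSZ)), Z)), add(mul(Z, Z), mul(Z, Z))))))))
  [21] S(S(S(S(S(S(add(add(add(Z, mul(SZ, SSSZ)), Z), add(mul(Z, Z), mul(Z, Z)))))))))
  [22] S(S(S(S(S(S(add(add(mul(SZ, SSSZ), Z), add(mul(Z, Z), mul(Z, Z)))))))))
  [23] S(S(S(S(S(S(add(add(add(SSSZ, mul(Z, SSSZ)), Z), add(mul(Z, Z), mul(Z, Z)))))))))
  [24] S(S(S(S(S(S(add(add(S(add(SSZ, mul(Z, SSSZ))), Z), add(mul(Z, Z), mul(Z, Z)))))))))
  [25] S(S(S(S(S(S(add(S(add(add(SSZ, mul(Z, SSSZ)), Z)), add(mul(Z, Z), mul(Z, Z)))))))))
  [26] S(S(S(S(S(S(S(add(add(add(SSZ, mul(Z, SSSZ)), Z), add(mul(Z, Z), mul(Z, Z))))))))))
  [27] S(S(S(S(S(S(S(add(add(S(add(SZ, mul(Z, SSSZ))), Z), add(mul(Z, Z), mul(Z, Z))))))))))
  [28] S(S(S(S(S(S(S(add(S(add(add(SZ, mul(Z, SSSZ)), Z)), add(mul(Z, Z), mul(Z, Z))))))))))
  [29] S(S(S(S(S(S(S(S(add(add(add(SZ, mul(Z, SSSZ)), Z), add(mul(Z, Z), mul(Z, Z)))))))))))
  [30] S(S(S(S(S(S(S(S(add(add(S(add(Z, mul(Z, SSSZ))), Z), add(mul(Z, Z), mul(Z, Z)))))))))))
  [31] S(S(S(S(S(S(S(S(add(S(add(add(Z, mul(Z, SSSZ)), Z)), add(mul(Z, Z), mul(Z, Z)))))))))))
  [32] S(S(S(S(S(S(S(S(S(add(add(add(Z, mul(Z, SSSZ)), Z), add(mul(Z, Z), mul(Z, Z))))))))))))
  [33] S(S(S(S(S(S(S(S(S(add(add(mul(Z, SSSZ), Z), add(mul(Z, Z), mul(Z, Z))))))))))))
  [34] S(S(S(S(S(S(S(S(S(add(add(Z, Z), add(mul(Z, Z), mul(Z, Z))))))))))))
  [35] S(S(S(S(S(S(S(S(S(add(Z, add(mul(Z, Z), mul(Z, Z))))))))))))
  [36] S(S(S(S(S(S(S(S(S(add(mul(Z, Z), mul(Z, Z)))))))))))
  [37] S(S(S(S(S(S(S(S(S(add(Z, mul(Z, Z)))))))))))
  [38] S(S(S(S(S(S(S(S(S(mul(Z, Z))))))))))
  [39] S^9(Z)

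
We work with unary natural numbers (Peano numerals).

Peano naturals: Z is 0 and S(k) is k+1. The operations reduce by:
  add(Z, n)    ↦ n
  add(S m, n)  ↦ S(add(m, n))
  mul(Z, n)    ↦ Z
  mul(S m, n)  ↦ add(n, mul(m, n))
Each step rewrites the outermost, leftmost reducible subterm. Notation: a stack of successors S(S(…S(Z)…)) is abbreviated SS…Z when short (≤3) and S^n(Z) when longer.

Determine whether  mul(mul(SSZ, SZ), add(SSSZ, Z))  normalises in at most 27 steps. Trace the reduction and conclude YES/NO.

Answer: YES — reaches normal form S^6(Z) in 26 ≤ 27 steps

Reduction:
  start: mul(mul(SSZ, SZ), add(SSSZ, Z))
  [1] mul(add(SZ, mul(SZ, SZ)), add(SSSZ, Z))
  [2] mul(S(add(Z, mul(SZ, SZ))), add(SSSZ, Z))
  [3] add(add(SSSZ, Z), mul(add(Z, mul(SZ, SZ)), add(SSSZ, Z)))
  [4] add(S(add(SSZ, Z)), mul(add(Z, mul(SZ, SZ)), add(SSSZ, Z)))
  [5] S(add(add(SSZ, Z), mul(add(Z, mul(SZ, SZ)), add(SSSZ, Z))))
  [6] S(add(S(add(SZ, Z)), mul(add(Z, mul(SZ, SZ)), add(SSSZ, Z))))
  [7] S(S(add(add(SZ, Z), mul(add(Z, mul(SZ, SZ)), add(SSSZ, Z)))))
  [8] S(S(add(S(add(Z, Z)), mul(add(Z, mul(SZ, SZ)), add(SSSZ, Z)))))
  [9] S(S(S(add(add(Z, Z), mul(add(Z, mul(SZ, SZ)), add(SSSZ, Z))))))
  [10] S(S(S(add(Z, mul(add(Z, mul(SZ, SZ)), add(SSSZ, Z))))))
  [11] S(S(S(mul(add(Z, mul(SZ, SZ)), add(SSSZ, Z)))))
  [12] S(S(S(mul(mul(SZ, SZ), add(SSSZ, Z)))))
  [13] S(S(S(mul(add(SZ, mul(Z, SZ)), add(SSSZ, Z)))))
  [14] S(S(S(mul(S(add(Z, mul(Z, SZ))), add(SSSZ, Z)))))
  [15] S(S(S(add(add(SSSZ, Z), mul(add(Z, mul(Z, SZ)), add(SSSZ, Z))))))
  [16] S(S(S(add(S(add(SSZ, Z)), mul(add(Z, mul(Z, SZ)), add(SSSZ, Z))))))
  [17] S(S(S(S(add(add(SSZ, Z), mul(add(Z, mul(Z, SZ)), add(SSSZ, Z)))))))
  [18] S(S(S(S(add(S(add(SZ, Z)), mul(add(Z, mul(Z, SZ)), add(SSSZ, Z)))))))
  [19] S(S(S(S(S(add(add(SZ, Z), mul(add(Z, mul(Z, SZ)), add(SSSZ, Z))))))))
  [20] S(S(S(S(S(add(S(add(Z, Z)), mul(add(Z, mul(Z, SZ)), add(SSSZ, Z))))))))
  [21] S(S(S(S(S(S(add(add(Z, Z), mul(add(Z, mul(Z, SZ)), add(SSSZ, Z)))))))))
  [22] S(S(S(S(S(S(add(Z, mul(add(Z, mul(Z, SZ)), add(SSSZ, Z)))))))))
  [23] S(S(S(S(S(S(mul(add(Z, mul(Z, SZ)), add(SSSZ, Z))))))))
  [24] S(S(S(S(S(S(mul(mul(Z, SZ), add(SSSZ, Z))))))))
  [25] S(S(S(S(S(S(mul(Z, add(SSSZ, Z))))))))
  [26] S^6(Z)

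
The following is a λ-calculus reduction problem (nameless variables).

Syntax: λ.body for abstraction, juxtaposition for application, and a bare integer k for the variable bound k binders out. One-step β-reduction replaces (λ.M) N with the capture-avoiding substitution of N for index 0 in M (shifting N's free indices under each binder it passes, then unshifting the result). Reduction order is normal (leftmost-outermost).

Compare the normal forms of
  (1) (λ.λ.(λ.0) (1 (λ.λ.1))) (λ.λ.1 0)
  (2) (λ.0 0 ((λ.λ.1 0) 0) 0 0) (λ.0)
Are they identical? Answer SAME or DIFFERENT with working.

Term A:
  start: (λ.λ.(λ.0) (1 (λ.λ.1))) (λ.λ.1 0)
  [1] λ.(λ.0) ((λ.λ.1 0) (λ.λ.1))
  [2] λ.(λ.λ.1 0) (λ.λ.1)
  [3] λ.λ.(λ.λ.1) 0
  [4] λ.λ.λ.1

Term B:
  start: (λ.0 0 ((λ.λ.1 0) 0) 0 0) (λ.0)
  [1] (λ.0) (λ.0) ((λ.λ.1 0) (λ.0)) (λ.0) (λ.0)
  [2] (λ.0) ((λ.λ.1 0) (λ.0)) (λ.0) (λ.0)
  [3] (λ.λ.1 0) (λ.0) (λ.0) (λ.0)
  [4] (λ.(λ.0) 0) (λ.0) (λ.0)
  [5] (λ.0) (λ.0) (λ.0)
  [6] (λ.0) (λ.0)
  [7] λ.0

Answer: DIFFERENT — A ⇓ λ.λ.λ.1, B ⇓ λ.0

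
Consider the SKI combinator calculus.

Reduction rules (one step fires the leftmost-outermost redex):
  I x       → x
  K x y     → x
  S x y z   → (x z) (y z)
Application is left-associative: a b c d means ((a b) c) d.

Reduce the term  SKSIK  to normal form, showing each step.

Answer: normal form = K  (in 3 steps)

Derivation:
  start: SKSIK
  step 1: KI(SI)K
  step 2: IK
  step 3: K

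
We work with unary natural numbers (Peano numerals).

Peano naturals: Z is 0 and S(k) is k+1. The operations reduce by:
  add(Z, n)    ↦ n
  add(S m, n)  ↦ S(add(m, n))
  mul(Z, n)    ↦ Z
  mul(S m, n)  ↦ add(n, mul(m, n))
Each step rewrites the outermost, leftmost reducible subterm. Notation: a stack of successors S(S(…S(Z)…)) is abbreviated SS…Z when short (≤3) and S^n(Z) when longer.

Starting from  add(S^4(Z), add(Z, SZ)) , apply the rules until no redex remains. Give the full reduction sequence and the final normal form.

Answer: normal form = S^5(Z)  (in 6 steps)

Reduction:
  start: add(S^4(Z), add(Z, SZ))
  step 1: S(add(SSSZ, add(Z, SZ)))
  step 2: S(S(add(SSZ, add(Z, SZ))))
  step 3: S(S(S(add(SZ, add(Z, SZ)))))
  step 4: S(S(S(S(add(Z, add(Z, SZ))))))
  step 5: S(S(S(S(add(Z, SZ)))))
  step 6: S^5(Z)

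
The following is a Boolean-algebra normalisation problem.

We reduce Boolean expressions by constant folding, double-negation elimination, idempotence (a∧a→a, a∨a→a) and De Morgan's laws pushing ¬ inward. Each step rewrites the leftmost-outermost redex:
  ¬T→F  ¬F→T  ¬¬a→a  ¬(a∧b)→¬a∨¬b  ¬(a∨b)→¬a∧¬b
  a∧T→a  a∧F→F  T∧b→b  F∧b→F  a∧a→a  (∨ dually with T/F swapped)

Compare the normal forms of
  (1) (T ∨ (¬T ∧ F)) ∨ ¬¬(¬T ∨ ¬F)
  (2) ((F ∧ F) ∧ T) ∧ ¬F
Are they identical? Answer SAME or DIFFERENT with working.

Term A:
  start: (T ∨ (¬T ∧ F)) ∨ ¬¬(¬T ∨ ¬F)
  step 1: T ∨ ¬¬(¬T ∨ ¬F)
  step 2: T

Term B:
  start: ((F ∧ F) ∧ T) ∧ ¬F
  step 1: (F ∧ F) ∧ ¬F
  step 2: F ∧ ¬F
  step 3: F

Answer: DIFFERENT — A ⇓ T, B ⇓ F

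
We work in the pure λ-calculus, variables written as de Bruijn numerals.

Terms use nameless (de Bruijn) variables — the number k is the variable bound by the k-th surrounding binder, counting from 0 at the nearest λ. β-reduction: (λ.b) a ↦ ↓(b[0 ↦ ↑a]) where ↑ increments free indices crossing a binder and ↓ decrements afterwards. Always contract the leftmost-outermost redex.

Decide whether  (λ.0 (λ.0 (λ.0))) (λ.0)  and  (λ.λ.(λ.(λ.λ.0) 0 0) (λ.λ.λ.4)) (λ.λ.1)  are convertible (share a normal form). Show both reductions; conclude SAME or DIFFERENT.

Term A:
  start: (λ.0 (λ.0 (λ.0))) (λ.0)
  step 1: (λ.0) (λ.0 (λ.0))
  step 2: λ.0 (λ.0)

Term B:
  start: (λ.λ.(λ.(λ.λ.0) 0 0) (λ.λ.λ.4)) (λ.λ.1)
  step 1: λ.(λ.(λ.λ.0) 0 0) (λ.λ.λ.λ.λ.1)
  step 2: λ.(λ.λ.0) (λ.λ.λ.λ.λ.1) (λ.λ.λ.λ.λ.1)
  step 3: λ.(λ.0) (λ.λ.λ.λ.λ.1)
  step 4: λ.λ.λ.λ.λ.λ.1

Answer: DIFFERENT — A ⇓ λ.0 (λ.0), B ⇓ λ.λ.λ.λ.λ.λ.1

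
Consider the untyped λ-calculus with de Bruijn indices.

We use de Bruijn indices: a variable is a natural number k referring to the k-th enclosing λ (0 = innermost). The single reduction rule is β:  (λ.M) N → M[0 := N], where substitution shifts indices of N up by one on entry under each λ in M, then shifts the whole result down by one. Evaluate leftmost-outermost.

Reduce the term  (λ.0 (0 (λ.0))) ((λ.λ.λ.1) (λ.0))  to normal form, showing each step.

  start: (λ.0 (0 (λ.0))) ((λ.λ.λ.1) (λ.0))
  →1  (λ.λ.λ.1) (λ.0) ((λ.λ.λ.1) (λ.0) (λ.0))
  →2  (λ.λ.1) ((λ.λ.λ.1) (λ.0) (λ.0))
  →3  λ.(λ.λ.λ.1) (λ.0) (λ.0)
  →4  λ.(λ.λ.1) (λ.0)
  →5  λ.λ.λ.0

Answer: normal form = λ.λ.λ.0  (in 5 steps)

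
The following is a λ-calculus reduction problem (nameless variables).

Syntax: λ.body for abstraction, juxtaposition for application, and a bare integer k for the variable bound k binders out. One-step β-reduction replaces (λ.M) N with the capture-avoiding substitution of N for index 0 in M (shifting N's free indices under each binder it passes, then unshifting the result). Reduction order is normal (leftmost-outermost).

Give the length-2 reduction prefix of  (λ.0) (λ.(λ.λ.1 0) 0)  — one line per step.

  start: (λ.0) (λ.(λ.λ.1 0) 0)
  step 1: λ.(λ.λ.1 0) 0
  step 2: λ.λ.1 0

Answer: after 2 steps: λ.λ.1 0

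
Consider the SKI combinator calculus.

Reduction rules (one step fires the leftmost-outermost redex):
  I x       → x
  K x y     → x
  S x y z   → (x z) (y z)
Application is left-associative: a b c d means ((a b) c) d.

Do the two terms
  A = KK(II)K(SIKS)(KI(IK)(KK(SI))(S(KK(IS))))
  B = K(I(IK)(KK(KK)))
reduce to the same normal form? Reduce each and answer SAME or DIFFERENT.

Term A:
  start: KK(II)K(SIKS)(KI(IK)(KK(SI))(S(KK(IS))))
  step 1: KK(SIKS)(KI(IK)(KK(SI))(S(KK(IS))))
  step 2: K(KI(IK)(KK(SI))(S(KK(IS))))
  step 3: K(I(KK(SI))(S(KK(IS))))
  step 4: K(KK(SI)(S(KK(IS))))
  step 5: K(K(S(KK(IS))))
  step 6: K(K(SK))

Term B:
  start: K(I(IK)(KK(KK)))
  step 1: K(IK(KK(KK)))
  step 2: K(K(KK(KK)))
  step 3: K(KK)

Answer: DIFFERENT — A ⇓ K(K(SK)), B ⇓ K(KK)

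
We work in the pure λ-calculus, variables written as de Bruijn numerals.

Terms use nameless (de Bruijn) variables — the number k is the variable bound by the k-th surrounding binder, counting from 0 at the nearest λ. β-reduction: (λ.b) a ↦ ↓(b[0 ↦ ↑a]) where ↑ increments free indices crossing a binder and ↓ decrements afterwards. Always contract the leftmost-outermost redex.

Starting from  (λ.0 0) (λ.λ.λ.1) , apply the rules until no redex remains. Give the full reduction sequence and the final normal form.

Answer: normal form = λ.λ.1  (in 2 steps)

Working:
  start: (λ.0 0) (λ.λ.λ.1)
  step 1: (λ.λ.λ.1) (λ.λ.λ.1)
  step 2: λ.λ.1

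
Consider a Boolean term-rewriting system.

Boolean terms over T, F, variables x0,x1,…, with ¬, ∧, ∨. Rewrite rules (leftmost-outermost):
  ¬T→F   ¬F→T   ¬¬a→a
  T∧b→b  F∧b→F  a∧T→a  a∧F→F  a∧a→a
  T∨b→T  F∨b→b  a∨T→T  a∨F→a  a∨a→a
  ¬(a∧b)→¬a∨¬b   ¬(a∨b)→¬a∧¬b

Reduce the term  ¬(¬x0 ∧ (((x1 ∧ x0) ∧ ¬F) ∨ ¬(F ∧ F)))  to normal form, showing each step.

  start: ¬(¬x0 ∧ (((x1 ∧ x0) ∧ ¬F) ∨ ¬(F ∧ F)))
  step 1: ¬¬x0 ∨ ¬(((x1 ∧ x0) ∧ ¬F) ∨ ¬(F ∧ F))
  step 2: x0 ∨ ¬(((x1 ∧ x0) ∧ ¬F) ∨ ¬(F ∧ F))
  step 3: x0 ∨ (¬((x1 ∧ x0) ∧ ¬F) ∧ ¬¬(F ∧ F))
  step 4: x0 ∨ ((¬(x1 ∧ x0) ∨ ¬¬F) ∧ ¬¬(F ∧ F))
  step 5: x0 ∨ (((¬x1 ∨ ¬x0) ∨ ¬¬F) ∧ ¬¬(F ∧ F))
  step 6: x0 ∨ (((¬x1 ∨ ¬x0) ∨ F) ∧ ¬¬(F ∧ F))
  step 7: x0 ∨ ((¬x1 ∨ ¬x0) ∧ ¬¬(F ∧ F))
  step 8: x0 ∨ ((¬x1 ∨ ¬x0) ∧ (F ∧ F))
  step 9: x0 ∨ ((¬x1 ∨ ¬x0) ∧ F)
  step 10: x0 ∨ F
  step 11: x0

Answer: normal form = x0  (in 11 steps)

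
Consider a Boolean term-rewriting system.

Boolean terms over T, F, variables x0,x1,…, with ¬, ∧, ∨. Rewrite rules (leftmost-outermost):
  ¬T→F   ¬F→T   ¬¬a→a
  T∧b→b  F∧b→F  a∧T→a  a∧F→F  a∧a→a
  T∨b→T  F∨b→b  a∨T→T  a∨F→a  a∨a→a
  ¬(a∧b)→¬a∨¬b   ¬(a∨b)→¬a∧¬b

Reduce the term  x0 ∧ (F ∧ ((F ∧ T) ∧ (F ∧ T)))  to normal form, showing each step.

  start: x0 ∧ (F ∧ ((F ∧ T) ∧ (F ∧ T)))
  →1  x0 ∧ F
  →2  F

Answer: normal form = F  (in 2 steps)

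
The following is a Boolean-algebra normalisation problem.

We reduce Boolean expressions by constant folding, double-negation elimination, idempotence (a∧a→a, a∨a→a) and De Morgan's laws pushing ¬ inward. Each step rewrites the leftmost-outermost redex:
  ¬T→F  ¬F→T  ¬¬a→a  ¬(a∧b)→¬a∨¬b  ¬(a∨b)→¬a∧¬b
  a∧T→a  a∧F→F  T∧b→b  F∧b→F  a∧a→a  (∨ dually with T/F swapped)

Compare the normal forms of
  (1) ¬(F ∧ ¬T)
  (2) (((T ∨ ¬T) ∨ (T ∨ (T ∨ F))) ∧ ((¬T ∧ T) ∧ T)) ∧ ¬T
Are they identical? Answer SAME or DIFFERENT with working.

Term A:
  start: ¬(F ∧ ¬T)
  [1] ¬F ∨ ¬¬T
  [2] T ∨ ¬¬T
  [3] T

Term B:
  start: (((T ∨ ¬T) ∨ (T ∨ (T ∨ F))) ∧ ((¬T ∧ T) ∧ T)) ∧ ¬T
  [1] ((T ∨ (T ∨ (T ∨ F))) ∧ ((¬T ∧ T) ∧ T)) ∧ ¬T
  [2] (T ∧ ((¬T ∧ T) ∧ T)) ∧ ¬T
  [3] ((¬T ∧ T) ∧ T) ∧ ¬T
  [4] (¬T ∧ T) ∧ ¬T
  [5] ¬T ∧ ¬T
  [6] ¬T
  [7] F

Answer: DIFFERENT — A ⇓ T, B ⇓ F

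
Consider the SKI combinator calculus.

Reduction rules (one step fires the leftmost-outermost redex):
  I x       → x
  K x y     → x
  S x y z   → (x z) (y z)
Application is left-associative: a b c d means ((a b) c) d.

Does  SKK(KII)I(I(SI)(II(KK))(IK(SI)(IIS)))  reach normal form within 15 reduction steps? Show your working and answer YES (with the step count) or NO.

  start: SKK(KII)I(I(SI)(II(KK))(IK(SI)(IIS)))
  →1  K(KII)(K(KII))I(I(SI)(II(KK))(IK(SI)(IIS)))
  →2  KIII(I(SI)(II(KK))(IK(SI)(IIS)))
  →3  II(I(SI)(II(KK))(IK(SI)(IIS)))
  →4  I(I(SI)(II(KK))(IK(SI)(IIS)))
  →5  I(SI)(II(KK))(IK(SI)(IIS))
  →6  SI(II(KK))(IK(SI)(IIS))
  →7  I(IK(SI)(IIS))(II(KK)(IK(SI)(IIS)))
  →8  IK(SI)(IIS)(II(KK)(IK(SI)(IIS)))
  →9  K(SI)(IIS)(II(KK)(IK(SI)(IIS)))
  →10  SI(II(KK)(IK(SI)(IIS)))
  →11  SI(I(KK)(IK(SI)(IIS)))
  →12  SI(KK(IK(SI)(IIS)))
  →13  SIK

Answer: YES — reaches normal form SIK in 13 ≤ 15 steps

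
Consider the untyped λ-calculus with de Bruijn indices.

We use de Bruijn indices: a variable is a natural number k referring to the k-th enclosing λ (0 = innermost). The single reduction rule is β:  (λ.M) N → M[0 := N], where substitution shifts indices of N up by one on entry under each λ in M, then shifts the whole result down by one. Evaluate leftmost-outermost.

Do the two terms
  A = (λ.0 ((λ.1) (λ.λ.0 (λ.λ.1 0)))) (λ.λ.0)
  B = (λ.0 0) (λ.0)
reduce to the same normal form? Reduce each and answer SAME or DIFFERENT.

Term A:
  start: (λ.0 ((λ.1) (λ.λ.0 (λ.λ.1 0)))) (λ.λ.0)
  [1] (λ.λ.0) ((λ.λ.λ.0) (λ.λ.0 (λ.λ.1 0)))
  [2] λ.0

Term B:
  start: (λ.0 0) (λ.0)
  [1] (λ.0) (λ.0)
  [2] λ.0

Answer: SAME — A ⇓ λ.0, B ⇓ λ.0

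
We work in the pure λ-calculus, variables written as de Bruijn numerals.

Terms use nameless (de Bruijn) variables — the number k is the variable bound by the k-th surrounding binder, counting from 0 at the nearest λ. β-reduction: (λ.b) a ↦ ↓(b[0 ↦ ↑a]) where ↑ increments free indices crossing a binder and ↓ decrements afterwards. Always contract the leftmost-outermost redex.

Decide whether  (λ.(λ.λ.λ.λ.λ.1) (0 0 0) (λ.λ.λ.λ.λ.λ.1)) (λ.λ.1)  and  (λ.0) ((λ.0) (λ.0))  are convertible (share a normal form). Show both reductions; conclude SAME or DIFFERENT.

Term A:
  start: (λ.(λ.λ.λ.λ.λ.1) (0 0 0) (λ.λ.λ.λ.λ.λ.1)) (λ.λ.1)
  →1  (λ.λ.λ.λ.λ.1) ((λ.λ.1) (λ.λ.1) (λ.λ.1)) (λ.λ.λ.λ.λ.λ.1)
  →2  (λ.λ.λ.λ.1) (λ.λ.λ.λ.λ.λ.1)
  →3  λ.λ.λ.1

Term B:
  start: (λ.0) ((λ.0) (λ.0))
  →1  (λ.0) (λ.0)
  →2  λ.0

Answer: DIFFERENT — A ⇓ λ.λ.λ.1, B ⇓ λ.0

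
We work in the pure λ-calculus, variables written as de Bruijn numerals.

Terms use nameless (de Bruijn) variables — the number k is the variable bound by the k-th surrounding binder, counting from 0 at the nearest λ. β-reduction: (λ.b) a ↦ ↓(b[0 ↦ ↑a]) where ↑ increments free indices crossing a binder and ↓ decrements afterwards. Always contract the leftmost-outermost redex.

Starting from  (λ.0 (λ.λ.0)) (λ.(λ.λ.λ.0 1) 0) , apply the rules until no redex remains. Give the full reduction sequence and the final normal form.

  start: (λ.0 (λ.λ.0)) (λ.(λ.λ.λ.0 1) 0)
  step 1: (λ.(λ.λ.λ.0 1) 0) (λ.λ.0)
  step 2: (λ.λ.λ.0 1) (λ.λ.0)
  step 3: λ.λ.0 1

Answer: normal form = λ.λ.0 1  (in 3 steps)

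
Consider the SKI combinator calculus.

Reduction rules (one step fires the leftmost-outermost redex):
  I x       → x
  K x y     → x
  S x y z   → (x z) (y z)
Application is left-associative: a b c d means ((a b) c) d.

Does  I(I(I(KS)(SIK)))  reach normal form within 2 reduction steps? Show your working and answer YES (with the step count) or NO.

  start: I(I(I(KS)(SIK)))
  step 1: I(I(KS)(SIK))
  step 2: I(KS)(SIK)

Answer: NO — after 2 steps the term is I(KS)(SIK), not yet normal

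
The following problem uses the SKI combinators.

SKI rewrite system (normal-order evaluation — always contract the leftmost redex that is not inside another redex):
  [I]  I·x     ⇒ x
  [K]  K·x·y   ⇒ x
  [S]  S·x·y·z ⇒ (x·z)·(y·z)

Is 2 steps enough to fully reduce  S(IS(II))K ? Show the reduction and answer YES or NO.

Answer: YES — reaches normal form S(SI)K in 2 ≤ 2 steps

Reduction:
  start: S(IS(II))K
  step 1: S(S(II))K
  step 2: S(SI)K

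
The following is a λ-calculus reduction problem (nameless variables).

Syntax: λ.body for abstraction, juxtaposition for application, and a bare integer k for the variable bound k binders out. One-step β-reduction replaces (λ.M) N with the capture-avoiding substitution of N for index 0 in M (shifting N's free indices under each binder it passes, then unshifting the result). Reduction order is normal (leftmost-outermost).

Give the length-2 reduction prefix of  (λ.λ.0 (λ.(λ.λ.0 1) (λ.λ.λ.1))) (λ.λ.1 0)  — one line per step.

Answer: after 2 steps: λ.0 (λ.λ.0 (λ.λ.λ.1))

Derivation:
  start: (λ.λ.0 (λ.(λ.λ.0 1) (λ.λ.λ.1))) (λ.λ.1 0)
  →1  λ.0 (λ.(λ.λ.0 1) (λ.λ.λ.1))
  →2  λ.0 (λ.λ.0 (λ.λ.λ.1))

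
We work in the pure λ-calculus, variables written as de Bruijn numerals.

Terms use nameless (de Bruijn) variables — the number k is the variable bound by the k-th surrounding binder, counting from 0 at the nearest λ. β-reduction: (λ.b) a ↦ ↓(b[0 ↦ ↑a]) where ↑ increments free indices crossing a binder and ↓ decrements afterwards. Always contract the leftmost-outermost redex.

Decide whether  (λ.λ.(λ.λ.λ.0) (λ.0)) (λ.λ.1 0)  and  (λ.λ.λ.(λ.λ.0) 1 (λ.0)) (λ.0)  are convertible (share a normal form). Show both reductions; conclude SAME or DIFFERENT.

Answer: SAME — A ⇓ λ.λ.λ.0, B ⇓ λ.λ.λ.0

Working:
Term A:
  start: (λ.λ.(λ.λ.λ.0) (λ.0)) (λ.λ.1 0)
  step 1: λ.(λ.λ.λ.0) (λ.0)
  step 2: λ.λ.λ.0

Term B:
  start: (λ.λ.λ.(λ.λ.0) 1 (λ.0)) (λ.0)
  step 1: λ.λ.(λ.λ.0) 1 (λ.0)
  step 2: λ.λ.(λ.0) (λ.0)
  step 3: λ.λ.λ.0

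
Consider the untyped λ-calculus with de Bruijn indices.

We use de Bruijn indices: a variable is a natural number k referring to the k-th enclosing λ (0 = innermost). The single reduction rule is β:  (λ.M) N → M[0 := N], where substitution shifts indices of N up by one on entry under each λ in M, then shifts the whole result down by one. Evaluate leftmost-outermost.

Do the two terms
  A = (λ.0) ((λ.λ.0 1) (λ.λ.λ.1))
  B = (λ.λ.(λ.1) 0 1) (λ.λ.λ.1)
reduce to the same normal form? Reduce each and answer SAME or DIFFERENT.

Answer: SAME — A ⇓ λ.0 (λ.λ.λ.1), B ⇓ λ.0 (λ.λ.λ.1)

Reduction:
Term A:
  start: (λ.0) ((λ.λ.0 1) (λ.λ.λ.1))
  step 1: (λ.λ.0 1) (λ.λ.λ.1)
  step 2: λ.0 (λ.λ.λ.1)

Term B:
  start: (λ.λ.(λ.1) 0 1) (λ.λ.λ.1)
  step 1: λ.(λ.1) 0 (λ.λ.λ.1)
  step 2: λ.0 (λ.λ.λ.1)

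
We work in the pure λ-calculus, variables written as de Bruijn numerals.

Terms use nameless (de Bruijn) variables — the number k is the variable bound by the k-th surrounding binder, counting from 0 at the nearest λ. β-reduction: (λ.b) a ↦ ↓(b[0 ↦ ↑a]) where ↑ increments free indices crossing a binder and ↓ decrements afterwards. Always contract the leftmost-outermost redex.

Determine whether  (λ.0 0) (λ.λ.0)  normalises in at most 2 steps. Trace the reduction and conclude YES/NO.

  start: (λ.0 0) (λ.λ.0)
  [1] (λ.λ.0) (λ.λ.0)
  [2] λ.0

Answer: YES — reaches normal form λ.0 in 2 ≤ 2 steps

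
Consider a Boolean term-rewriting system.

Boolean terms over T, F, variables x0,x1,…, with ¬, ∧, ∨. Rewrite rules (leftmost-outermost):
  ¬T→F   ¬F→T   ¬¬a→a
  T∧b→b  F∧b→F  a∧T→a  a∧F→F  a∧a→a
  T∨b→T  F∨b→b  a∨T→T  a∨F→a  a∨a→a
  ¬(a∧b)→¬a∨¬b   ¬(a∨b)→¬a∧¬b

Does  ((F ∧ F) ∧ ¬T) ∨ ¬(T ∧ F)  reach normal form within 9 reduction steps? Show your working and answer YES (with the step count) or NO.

  start: ((F ∧ F) ∧ ¬T) ∨ ¬(T ∧ F)
  step 1: (F ∧ ¬T) ∨ ¬(T ∧ F)
  step 2: F ∨ ¬(T ∧ F)
  step 3: ¬(T ∧ F)
  step 4: ¬T ∨ ¬F
  step 5: F ∨ ¬F
  step 6: ¬F
  step 7: T

Answer: YES — reaches normal form T in 7 ≤ 9 steps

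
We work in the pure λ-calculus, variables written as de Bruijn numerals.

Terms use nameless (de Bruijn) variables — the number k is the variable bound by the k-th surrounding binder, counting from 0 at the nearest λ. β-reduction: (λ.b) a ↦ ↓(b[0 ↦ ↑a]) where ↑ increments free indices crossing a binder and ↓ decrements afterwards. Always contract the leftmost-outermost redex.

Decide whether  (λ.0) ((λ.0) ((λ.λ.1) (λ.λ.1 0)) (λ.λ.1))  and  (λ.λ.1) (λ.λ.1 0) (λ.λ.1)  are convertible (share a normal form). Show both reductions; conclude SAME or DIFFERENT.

Answer: SAME — A ⇓ λ.λ.1 0, B ⇓ λ.λ.1 0

Derivation:
Term A:
  start: (λ.0) ((λ.0) ((λ.λ.1) (λ.λ.1 0)) (λ.λ.1))
  [1] (λ.0) ((λ.λ.1) (λ.λ.1 0)) (λ.λ.1)
  [2] (λ.λ.1) (λ.λ.1 0) (λ.λ.1)
  [3] (λ.λ.λ.1 0) (λ.λ.1)
  [4] λ.λ.1 0

Term B:
  start: (λ.λ.1) (λ.λ.1 0) (λ.λ.1)
  [1] (λ.λ.λ.1 0) (λ.λ.1)
  [2] λ.λ.1 0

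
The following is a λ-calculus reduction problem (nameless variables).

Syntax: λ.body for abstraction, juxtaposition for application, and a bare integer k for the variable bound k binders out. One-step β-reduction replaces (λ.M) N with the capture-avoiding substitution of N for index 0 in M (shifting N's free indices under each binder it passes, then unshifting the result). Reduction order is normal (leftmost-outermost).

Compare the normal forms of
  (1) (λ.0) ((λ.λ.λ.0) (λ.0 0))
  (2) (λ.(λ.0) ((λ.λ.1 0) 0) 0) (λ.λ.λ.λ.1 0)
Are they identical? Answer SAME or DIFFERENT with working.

Answer: DIFFERENT — A ⇓ λ.λ.0, B ⇓ λ.λ.λ.1 0

Working:
Term A:
  start: (λ.0) ((λ.λ.λ.0) (λ.0 0))
  →1  (λ.λ.λ.0) (λ.0 0)
  →2  λ.λ.0

Term B:
  start: (λ.(λ.0) ((λ.λ.1 0) 0) 0) (λ.λ.λ.λ.1 0)
  →1  (λ.0) ((λ.λ.1 0) (λ.λ.λ.λ.1 0)) (λ.λ.λ.λ.1 0)
  →2  (λ.λ.1 0) (λ.λ.λ.λ.1 0) (λ.λ.λ.λ.1 0)
  →3  (λ.(λ.λ.λ.λ.1 0) 0) (λ.λ.λ.λ.1 0)
  →4  (λ.λ.λ.λ.1 0) (λ.λ.λ.λ.1 0)
  →5  λ.λ.λ.1 0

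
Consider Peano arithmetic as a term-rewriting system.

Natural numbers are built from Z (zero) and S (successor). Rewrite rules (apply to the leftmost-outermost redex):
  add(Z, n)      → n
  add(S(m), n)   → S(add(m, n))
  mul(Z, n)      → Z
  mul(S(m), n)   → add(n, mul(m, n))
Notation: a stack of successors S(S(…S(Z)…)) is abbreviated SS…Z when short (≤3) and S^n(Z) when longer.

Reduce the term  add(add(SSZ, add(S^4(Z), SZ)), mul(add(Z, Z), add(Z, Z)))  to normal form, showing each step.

  start: add(add(SSZ, add(S^4(Z), SZ)), mul(add(Z, Z), add(Z, Z)))
  step 1: add(S(add(SZ, add(S^4(Z), SZ))), mul(add(Z, Z), add(Z, Z)))
  step 2: S(add(add(SZ, add(S^4(Z), SZ)), mul(add(Z, Z), add(Z, Z))))
  step 3: S(add(S(add(Z, add(S^4(Z), SZ))), mul(add(Z, Z), add(Z, Z))))
  step 4: S(S(add(add(Z, add(S^4(Z), SZ)), mul(add(Z, Z), add(Z, Z)))))
  step 5: S(S(add(add(S^4(Z), SZ), mul(add(Z, Z), add(Z, Z)))))
  step 6: S(S(add(S(add(SSSZ, SZ)), mul(add(Z, Z), add(Z, Z)))))
  step 7: S(S(S(add(add(SSSZ, SZ), mul(add(Z, Z), add(Z, Z))))))
  step 8: S(S(S(add(S(add(SSZ, SZ)), mul(add(Z, Z), add(Z, Z))))))
  step 9: S(S(S(S(add(add(SSZ, SZ), mul(add(Z, Z), add(Z, Z)))))))
  step 10: S(S(S(S(add(S(add(SZ, SZ)), mul(add(Z, Z), add(Z, Z)))))))
  step 11: S(S(S(S(S(add(add(SZ, SZ), mul(add(Z, Z), add(Z, Z))))))))
  step 12: S(S(S(S(S(add(S(add(Z, SZ)), mul(add(Z, Z), add(Z, Z))))))))
  step 13: S(S(S(S(S(S(add(add(Z, SZ), mul(add(Z, Z), add(Z, Z)))))))))
  step 14: S(S(S(S(S(S(add(SZ, mul(add(Z, Z), add(Z, Z)))))))))
  step 15: S(S(S(S(S(S(S(add(Z, mul(add(Z, Z), add(Z, Z))))))))))
  step 16: S(S(S(S(S(S(S(mul(add(Z, Z), add(Z, Z)))))))))
  step 17: S(S(S(S(S(S(S(mul(Z, add(Z, Z)))))))))
  step 18: S^7(Z)

Answer: normal form = S^7(Z)  (in 18 steps)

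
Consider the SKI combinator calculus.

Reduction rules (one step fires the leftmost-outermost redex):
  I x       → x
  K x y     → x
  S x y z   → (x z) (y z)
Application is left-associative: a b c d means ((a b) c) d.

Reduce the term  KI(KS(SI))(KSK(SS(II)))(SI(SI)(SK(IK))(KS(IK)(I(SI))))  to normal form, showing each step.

  start: KI(KS(SI))(KSK(SS(II)))(SI(SI)(SK(IK))(KS(IK)(I(SI))))
  step 1: I(KSK(SS(II)))(SI(SI)(SK(IK))(KS(IK)(I(SI))))
  step 2: KSK(SS(II))(SI(SI)(SK(IK))(KS(IK)(I(SI))))
  step 3: S(SS(II))(SI(SI)(SK(IK))(KS(IK)(I(SI))))
  step 4: S(SSI)(SI(SI)(SK(IK))(KS(IK)(I(SI))))
  step 5: S(SSI)(I(SK(IK))(SI(SK(IK)))(KS(IK)(I(SI))))
  step 6: S(SSI)(SK(IK)(SI(SK(IK)))(KS(IK)(I(SI))))
  step 7: S(SSI)(K(SI(SK(IK)))(IK(SI(SK(IK))))(KS(IK)(I(SI))))
  step 8: S(SSI)(SI(SK(IK))(KS(IK)(I(SI))))
  step 9: S(SSI)(I(KS(IK)(I(SI)))(SK(IK)(KS(IK)(I(SI)))))
  step 10: S(SSI)(KS(IK)(I(SI))(SK(IK)(KS(IK)(I(SI)))))
  step 11: S(SSI)(S(I(SI))(SK(IK)(KS(IK)(I(SI)))))
  step 12: S(SSI)(S(SI)(SK(IK)(KS(IK)(I(SI)))))
  step 13: S(SSI)(S(SI)(K(KS(IK)(I(SI)))(IK(KS(IK)(I(SI))))))
  step 14: S(SSI)(S(SI)(KS(IK)(I(SI))))
  step 15: S(SSI)(S(SI)(S(I(SI))))
  step 16: S(SSI)(S(SI)(S(SI)))

Answer: normal form = S(SSI)(S(SI)(S(SI)))  (in 16 steps)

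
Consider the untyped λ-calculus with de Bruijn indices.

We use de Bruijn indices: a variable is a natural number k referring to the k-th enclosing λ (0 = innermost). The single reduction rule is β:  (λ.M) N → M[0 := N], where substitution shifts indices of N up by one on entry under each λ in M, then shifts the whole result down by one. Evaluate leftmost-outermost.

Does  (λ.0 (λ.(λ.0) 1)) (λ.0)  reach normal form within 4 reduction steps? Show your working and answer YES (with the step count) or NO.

  start: (λ.0 (λ.(λ.0) 1)) (λ.0)
  →1  (λ.0) (λ.(λ.0) (λ.0))
  →2  λ.(λ.0) (λ.0)
  →3  λ.λ.0

Answer: YES — reaches normal form λ.λ.0 in 3 ≤ 4 steps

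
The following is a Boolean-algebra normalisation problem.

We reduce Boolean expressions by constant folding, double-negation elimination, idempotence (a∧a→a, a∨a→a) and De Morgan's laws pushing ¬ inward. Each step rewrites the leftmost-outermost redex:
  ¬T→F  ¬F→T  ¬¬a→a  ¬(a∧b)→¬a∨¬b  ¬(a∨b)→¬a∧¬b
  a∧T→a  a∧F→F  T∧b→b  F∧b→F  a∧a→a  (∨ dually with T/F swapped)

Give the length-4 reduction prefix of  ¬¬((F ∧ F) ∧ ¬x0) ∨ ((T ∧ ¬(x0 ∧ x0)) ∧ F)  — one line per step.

Answer: after 4 steps: (T ∧ ¬(x0 ∧ x0)) ∧ F

Reduction:
  start: ¬¬((F ∧ F) ∧ ¬x0) ∨ ((T ∧ ¬(x0 ∧ x0)) ∧ F)
  →1  ((F ∧ F) ∧ ¬x0) ∨ ((T ∧ ¬(x0 ∧ x0)) ∧ F)
  →2  (F ∧ ¬x0) ∨ ((T ∧ ¬(x0 ∧ x0)) ∧ F)
  →3  F ∨ ((T ∧ ¬(x0 ∧ x0)) ∧ F)
  →4  (T ∧ ¬(x0 ∧ x0)) ∧ F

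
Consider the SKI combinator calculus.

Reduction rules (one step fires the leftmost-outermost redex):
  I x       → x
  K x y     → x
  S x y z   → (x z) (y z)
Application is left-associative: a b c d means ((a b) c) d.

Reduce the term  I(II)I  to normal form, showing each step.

Answer: normal form = I  (in 3 steps)

Derivation:
  start: I(II)I
  step 1: III
  step 2: II
  step 3: I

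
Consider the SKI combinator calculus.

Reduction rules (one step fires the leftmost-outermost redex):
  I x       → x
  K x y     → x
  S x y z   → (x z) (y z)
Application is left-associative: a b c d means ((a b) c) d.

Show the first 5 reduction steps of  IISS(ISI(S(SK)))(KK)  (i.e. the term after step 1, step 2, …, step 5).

Answer: after 5 steps: S(KK)(I(KK)(S(SK)(KK)))

Working:
  start: IISS(ISI(S(SK)))(KK)
  [1] ISS(ISI(S(SK)))(KK)
  [2] SS(ISI(S(SK)))(KK)
  [3] S(KK)(ISI(S(SK))(KK))
  [4] S(KK)(SI(S(SK))(KK))
  [5] S(KK)(I(KK)(S(SK)(KK)))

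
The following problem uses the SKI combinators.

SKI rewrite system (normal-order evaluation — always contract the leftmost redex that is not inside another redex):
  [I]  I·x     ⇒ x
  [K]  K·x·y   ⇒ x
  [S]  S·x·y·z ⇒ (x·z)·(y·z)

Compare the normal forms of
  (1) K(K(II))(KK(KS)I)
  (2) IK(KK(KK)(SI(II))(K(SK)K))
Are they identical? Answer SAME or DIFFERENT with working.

Answer: DIFFERENT — A ⇓ KI, B ⇓ K(SII)

Derivation:
Term A:
  start: K(K(II))(KK(KS)I)
  step 1: K(II)
  step 2: KI

Term B:
  start: IK(KK(KK)(SI(II))(K(SK)K))
  step 1: K(KK(KK)(SI(II))(K(SK)K))
  step 2: K(K(SI(II))(K(SK)K))
  step 3: K(SI(II))
  step 4: K(SII)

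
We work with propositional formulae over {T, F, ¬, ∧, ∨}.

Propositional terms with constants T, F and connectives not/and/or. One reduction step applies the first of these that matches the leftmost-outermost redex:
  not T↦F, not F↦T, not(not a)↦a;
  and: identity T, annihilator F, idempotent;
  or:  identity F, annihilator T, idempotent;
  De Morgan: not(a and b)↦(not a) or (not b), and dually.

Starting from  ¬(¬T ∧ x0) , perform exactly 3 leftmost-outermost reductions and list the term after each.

  start: ¬(¬T ∧ x0)
  [1] ¬¬T ∨ ¬x0
  [2] T ∨ ¬x0
  [3] T

Answer: after 3 steps: T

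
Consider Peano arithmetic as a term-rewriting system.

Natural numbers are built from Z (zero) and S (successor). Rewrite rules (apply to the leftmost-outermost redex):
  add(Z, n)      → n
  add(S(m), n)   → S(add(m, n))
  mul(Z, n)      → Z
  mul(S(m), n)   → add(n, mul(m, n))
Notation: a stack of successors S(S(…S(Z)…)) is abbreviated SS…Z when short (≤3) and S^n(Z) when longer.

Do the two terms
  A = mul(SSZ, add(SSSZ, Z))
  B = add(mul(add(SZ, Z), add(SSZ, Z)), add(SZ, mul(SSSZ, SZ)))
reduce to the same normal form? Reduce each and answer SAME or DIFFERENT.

Answer: SAME — A ⇓ S^6(Z), B ⇓ S^6(Z)

Derivation:
Term A:
  start: mul(SSZ, add(SSSZ, Z))
  →1  add(add(SSSZ, Z), mul(SZ, add(SSSZ, Z)))
  →2  add(S(add(SSZ, Z)), mul(SZ, add(SSSZ, Z)))
  →3  S(add(add(SSZ, Z), mul(SZ, add(SSSZ, Z))))
  →4  S(add(S(add(SZ, Z)), mul(SZ, add(SSSZ, Z))))
  →5  S(S(add(add(SZ, Z), mul(SZ, add(SSSZ, Z)))))
  →6  S(S(add(S(add(Z, Z)), mul(SZ, add(SSSZ, Z)))))
  →7  S(S(S(add(add(Z, Z), mul(SZ, add(SSSZ, Z))))))
  →8  S(S(S(add(Z, mul(SZ, add(SSSZ, Z))))))
  →9  S(S(S(mul(SZ, add(SSSZ, Z)))))
  →10  S(S(S(add(add(SSSZ, Z), mul(Z, add(SSSZ, Z))))))
  →11  S(S(S(add(S(add(SSZ, Z)), mul(Z, add(SSSZ, Z))))))
  →12  S(S(S(S(add(add(SSZ, Z), mul(Z, add(SSSZ, Z)))))))
  →13  S(S(S(S(add(S(add(SZ, Z)), mul(Z, add(SSSZ, Z)))))))
  →14  S(S(S(S(S(add(add(SZ, Z), mul(Z, add(SSSZ, Z))))))))
  →15  S(S(S(S(S(add(S(add(Z, Z)), mul(Z, add(SSSZ, Z))))))))
  →16  S(S(S(S(S(S(add(add(Z, Z), mul(Z, add(SSSZ, Z)))))))))
  →17  S(S(S(S(S(S(add(Z, mul(Z, add(SSSZ, Z)))))))))
  →18  S(S(S(S(S(S(mul(Z, add(SSSZ, Z))))))))
  →19  S^6(Z)

Term B:
  start: add(mul(add(SZ, Z), add(SSZ, Z)), add(SZ, mul(SSSZ, SZ)))
  →1  add(mul(S(add(Z, Z)), add(SSZ, Z)), add(SZ, mul(SSSZ, SZ)))
  →2  add(add(add(SSZ, Z), mul(add(Z, Z), add(SSZ, Z))), add(SZ, mul(SSSZ, SZ)))
  →3  add(add(S(add(SZ, Z)), mul(add(Z, Z), add(SSZ, Z))), add(SZ, mul(SSSZ, SZ)))
  →4  add(S(add(add(SZ, Z), mul(add(Z, Z), add(SSZ, Z)))), add(SZ, mul(SSSZ, SZ)))
  →5  S(add(add(add(SZ, Z), mul(add(Z, Z), add(SSZ, Z))), add(SZ, mul(SSSZ, SZ))))
  →6  S(add(add(S(add(Z, Z)), mul(add(Z, Z), add(SSZ, Z))), add(SZ, mul(SSSZ, SZ))))
  →7  S(add(S(add(add(Z, Z), mul(add(Z, Z), add(SSZ, Z)))), add(SZ, mul(SSSZ, SZ))))
  →8  S(S(add(add(add(Z, Z), mul(add(Z, Z), add(SSZ, Z))), add(SZ, mul(SSSZ, SZ)))))
  →9  S(S(add(add(Z, mul(add(Z, Z), add(SSZ, Z))), add(SZ, mul(SSSZ, SZ)))))
  →10  S(S(add(mul(add(Z, Z), add(SSZ, Z)), add(SZ, mul(SSSZ, SZ)))))
  →11  S(S(add(mul(Z, add(SSZ, Z)), add(SZ, mul(SSSZ, SZ)))))
  →12  S(S(add(Z, add(SZ, mul(SSSZ, SZ)))))
  →13  S(S(add(SZ, mul(SSSZ, SZ))))
  →14  S(S(S(add(Z, mul(SSSZ, SZ)))))
  →15  S(S(S(mul(SSSZ, SZ))))
  →16  S(S(S(add(SZ, mul(SSZ, SZ)))))
  →17  S(S(S(S(add(Z, mul(SSZ, SZ))))))
  →18  S(S(S(S(mul(SSZ, SZ)))))
  →19  S(S(S(S(add(SZ, mul(SZ, SZ))))))
  →20  S(S(S(S(S(add(Z, mul(SZ, SZ)))))))
  →21  S(S(S(S(S(mul(SZ, SZ))))))
  →22  S(S(S(S(S(add(SZ, mul(Z, SZ)))))))
  →23  S(S(S(S(S(S(add(Z, mul(Z, SZ))))))))
  →24  S(S(S(S(S(S(mul(Z, SZ)))))))
  →25  S^6(Z)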